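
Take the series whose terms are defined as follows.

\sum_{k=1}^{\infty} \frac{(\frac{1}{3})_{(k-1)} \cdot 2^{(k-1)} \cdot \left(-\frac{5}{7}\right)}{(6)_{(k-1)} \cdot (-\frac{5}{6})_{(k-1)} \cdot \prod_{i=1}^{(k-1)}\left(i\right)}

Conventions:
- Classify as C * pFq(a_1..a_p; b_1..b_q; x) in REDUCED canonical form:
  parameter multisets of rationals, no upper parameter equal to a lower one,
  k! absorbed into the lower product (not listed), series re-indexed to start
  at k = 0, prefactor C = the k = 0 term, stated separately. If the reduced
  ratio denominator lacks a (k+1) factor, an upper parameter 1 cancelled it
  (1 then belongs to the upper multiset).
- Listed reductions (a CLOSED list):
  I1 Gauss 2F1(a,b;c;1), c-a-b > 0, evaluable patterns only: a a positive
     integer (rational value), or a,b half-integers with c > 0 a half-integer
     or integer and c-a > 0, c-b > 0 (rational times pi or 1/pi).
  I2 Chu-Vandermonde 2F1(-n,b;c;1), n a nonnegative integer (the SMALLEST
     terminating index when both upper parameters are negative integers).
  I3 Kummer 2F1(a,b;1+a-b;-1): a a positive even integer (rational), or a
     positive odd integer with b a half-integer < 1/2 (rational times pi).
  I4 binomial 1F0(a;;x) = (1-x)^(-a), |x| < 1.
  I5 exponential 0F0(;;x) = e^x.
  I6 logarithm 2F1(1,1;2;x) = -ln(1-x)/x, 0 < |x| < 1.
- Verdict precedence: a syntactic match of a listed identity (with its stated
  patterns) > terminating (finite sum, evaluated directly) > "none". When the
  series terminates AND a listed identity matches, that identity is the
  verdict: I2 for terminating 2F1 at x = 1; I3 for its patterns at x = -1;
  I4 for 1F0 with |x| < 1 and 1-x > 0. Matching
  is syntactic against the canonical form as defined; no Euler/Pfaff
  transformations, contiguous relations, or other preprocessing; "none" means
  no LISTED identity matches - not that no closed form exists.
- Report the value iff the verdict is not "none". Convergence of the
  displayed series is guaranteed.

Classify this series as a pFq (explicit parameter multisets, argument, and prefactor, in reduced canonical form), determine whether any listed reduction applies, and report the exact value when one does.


First insight: with t_0 = -\frac{5}{7}, the product of the first k integers (C = -5/7, x = 2) is k!.
Term ratio: r(k) = 2 * (k+\frac{1}{3}) / [(k-\frac{5}{6}) (k+6) (k+1)] - rational; roots negated = parameters, x = 2, C = -\frac{5}{7}.

With C = -\frac{5}{7}: the canonical form is 1F2(\frac{1}{3}; -\frac{5}{6}, 6; 2). Verdict: none. Every listed pattern misses the 1F2 form at 2, upper {\frac{1}{3}}.


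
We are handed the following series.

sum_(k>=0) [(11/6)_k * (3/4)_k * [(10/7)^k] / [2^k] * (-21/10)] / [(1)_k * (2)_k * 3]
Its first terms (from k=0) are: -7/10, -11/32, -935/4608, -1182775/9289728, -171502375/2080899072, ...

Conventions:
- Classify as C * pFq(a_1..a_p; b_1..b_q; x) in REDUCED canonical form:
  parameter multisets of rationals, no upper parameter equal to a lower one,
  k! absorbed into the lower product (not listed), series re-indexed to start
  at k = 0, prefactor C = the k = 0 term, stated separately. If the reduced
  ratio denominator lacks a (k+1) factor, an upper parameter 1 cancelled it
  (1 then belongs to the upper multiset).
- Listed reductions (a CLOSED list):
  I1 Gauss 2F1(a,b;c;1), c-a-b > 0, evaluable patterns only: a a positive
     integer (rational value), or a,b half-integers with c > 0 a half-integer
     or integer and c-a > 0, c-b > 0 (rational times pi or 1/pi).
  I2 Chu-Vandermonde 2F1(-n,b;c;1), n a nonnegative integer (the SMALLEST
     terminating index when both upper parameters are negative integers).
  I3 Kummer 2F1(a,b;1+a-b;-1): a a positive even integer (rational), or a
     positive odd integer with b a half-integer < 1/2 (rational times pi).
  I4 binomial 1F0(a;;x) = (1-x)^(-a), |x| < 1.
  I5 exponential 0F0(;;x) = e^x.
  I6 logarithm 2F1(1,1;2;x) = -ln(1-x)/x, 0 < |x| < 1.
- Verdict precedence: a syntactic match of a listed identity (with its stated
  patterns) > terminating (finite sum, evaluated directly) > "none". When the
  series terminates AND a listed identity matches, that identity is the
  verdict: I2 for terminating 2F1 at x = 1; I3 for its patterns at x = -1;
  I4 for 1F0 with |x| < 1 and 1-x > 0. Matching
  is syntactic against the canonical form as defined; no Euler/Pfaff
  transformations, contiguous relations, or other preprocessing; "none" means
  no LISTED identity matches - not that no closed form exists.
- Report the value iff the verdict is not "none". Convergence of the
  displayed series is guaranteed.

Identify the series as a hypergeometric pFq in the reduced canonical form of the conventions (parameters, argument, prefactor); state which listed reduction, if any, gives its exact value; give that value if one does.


Canonical form: C = -7/10 times 2F1 with upper {3/4, 11/6}, lower {2}, x = 5/7. Verdict: none. No listed pattern accepts 2F1(3/4, 11/6; 2; 5/7).

Key observation: from the first term -7/10: the constant factors (C = -7/10, x = 5/7) combine into one prefactor.
Ratio: r(k) = (5/7) * (k+3/4) (k+11/6) / [(k+2) (k+1)] - rational in k. x = (5/7); t_0 = -7/10; negate the roots.


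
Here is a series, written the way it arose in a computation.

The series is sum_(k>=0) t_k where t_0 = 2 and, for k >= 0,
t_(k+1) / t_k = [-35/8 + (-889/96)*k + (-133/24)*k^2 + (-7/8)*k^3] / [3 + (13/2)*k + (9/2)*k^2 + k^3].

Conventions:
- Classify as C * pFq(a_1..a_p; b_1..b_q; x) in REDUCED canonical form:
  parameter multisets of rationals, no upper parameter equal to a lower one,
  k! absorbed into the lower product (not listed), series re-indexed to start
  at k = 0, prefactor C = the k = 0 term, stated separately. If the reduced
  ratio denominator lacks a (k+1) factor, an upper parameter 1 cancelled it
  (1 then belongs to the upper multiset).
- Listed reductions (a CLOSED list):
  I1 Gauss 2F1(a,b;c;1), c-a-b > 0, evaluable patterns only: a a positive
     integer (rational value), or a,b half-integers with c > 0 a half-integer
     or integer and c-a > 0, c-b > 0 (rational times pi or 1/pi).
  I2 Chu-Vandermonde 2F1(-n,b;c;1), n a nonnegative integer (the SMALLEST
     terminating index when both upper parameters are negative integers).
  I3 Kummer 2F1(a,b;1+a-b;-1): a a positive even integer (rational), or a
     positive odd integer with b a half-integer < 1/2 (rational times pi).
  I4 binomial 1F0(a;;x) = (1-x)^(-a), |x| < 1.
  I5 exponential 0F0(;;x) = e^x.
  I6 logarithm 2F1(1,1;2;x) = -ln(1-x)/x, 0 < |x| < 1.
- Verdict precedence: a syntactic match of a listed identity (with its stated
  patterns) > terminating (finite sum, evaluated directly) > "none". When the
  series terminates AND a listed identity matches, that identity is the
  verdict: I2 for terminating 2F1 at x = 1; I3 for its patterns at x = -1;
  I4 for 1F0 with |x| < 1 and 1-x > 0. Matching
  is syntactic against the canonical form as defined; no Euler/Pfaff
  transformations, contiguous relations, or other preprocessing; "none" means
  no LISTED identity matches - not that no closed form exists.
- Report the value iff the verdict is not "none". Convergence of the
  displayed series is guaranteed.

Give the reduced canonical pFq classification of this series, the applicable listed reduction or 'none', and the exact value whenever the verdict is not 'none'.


Reduced: x = -7/8, 2F1, upper = {5/6, 4}, lower = {2}, C = 2. Verdict: none. A 2F1 with upper {5/6, 4} fits none of I1-I6 at x = -7/8; the sum runs forever.

Structural cue: t_0 being 2, roots of the ratio polynomials (prefactor 2) are the negated parameters.
Ratio: r(k) = (-7/8) * (k+5/6) (k+4) / [(k+2) (k+1)] ; factor over Q: parameters, x = (-7/8), and C = 2.


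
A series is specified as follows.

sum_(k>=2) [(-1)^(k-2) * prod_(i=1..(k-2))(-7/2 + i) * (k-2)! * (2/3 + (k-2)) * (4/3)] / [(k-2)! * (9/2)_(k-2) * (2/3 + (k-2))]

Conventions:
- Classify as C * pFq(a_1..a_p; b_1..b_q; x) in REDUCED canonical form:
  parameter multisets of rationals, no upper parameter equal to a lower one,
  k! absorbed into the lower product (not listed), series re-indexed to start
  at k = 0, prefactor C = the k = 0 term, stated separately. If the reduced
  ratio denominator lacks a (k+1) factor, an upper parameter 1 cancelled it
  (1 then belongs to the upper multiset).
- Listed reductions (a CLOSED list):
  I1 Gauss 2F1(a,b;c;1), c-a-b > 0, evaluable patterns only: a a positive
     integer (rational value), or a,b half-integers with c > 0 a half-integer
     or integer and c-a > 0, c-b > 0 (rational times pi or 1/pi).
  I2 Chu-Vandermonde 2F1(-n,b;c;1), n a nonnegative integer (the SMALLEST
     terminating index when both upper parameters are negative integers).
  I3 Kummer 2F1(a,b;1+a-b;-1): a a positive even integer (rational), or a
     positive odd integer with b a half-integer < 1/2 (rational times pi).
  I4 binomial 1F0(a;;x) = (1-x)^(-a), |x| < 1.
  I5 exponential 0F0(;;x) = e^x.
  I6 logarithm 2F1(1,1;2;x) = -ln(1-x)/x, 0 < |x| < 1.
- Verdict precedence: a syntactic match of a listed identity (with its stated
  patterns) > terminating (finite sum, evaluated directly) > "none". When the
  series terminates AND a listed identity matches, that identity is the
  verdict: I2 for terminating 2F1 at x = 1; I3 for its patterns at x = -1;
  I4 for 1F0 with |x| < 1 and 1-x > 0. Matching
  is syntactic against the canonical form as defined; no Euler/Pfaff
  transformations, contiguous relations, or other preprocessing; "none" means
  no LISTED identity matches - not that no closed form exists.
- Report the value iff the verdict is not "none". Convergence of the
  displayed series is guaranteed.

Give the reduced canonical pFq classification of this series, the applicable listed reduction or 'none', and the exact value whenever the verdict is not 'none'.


x = -1 here; the reduced form reads 2F1, upper {-5/2, 1}, lower {9/2}, C = 4/3. Verdict: this is the Kummer evaluation I3 (x = -1; c = 9/2 equals 1+a-b for upper {-5/2, 1}: listed pattern). Exact value: (35/48) * pi.

Structural cue: from the first term 4/3: the running product (C = 4/3, x = -1) telescopes to a rising factorial.
Term ratio: r(k) = (-1) * (k-5/2) (k+1) / [(k+9/2) (k+1)] ; factor over Q: parameters, x = (-1), and C = 4/3.


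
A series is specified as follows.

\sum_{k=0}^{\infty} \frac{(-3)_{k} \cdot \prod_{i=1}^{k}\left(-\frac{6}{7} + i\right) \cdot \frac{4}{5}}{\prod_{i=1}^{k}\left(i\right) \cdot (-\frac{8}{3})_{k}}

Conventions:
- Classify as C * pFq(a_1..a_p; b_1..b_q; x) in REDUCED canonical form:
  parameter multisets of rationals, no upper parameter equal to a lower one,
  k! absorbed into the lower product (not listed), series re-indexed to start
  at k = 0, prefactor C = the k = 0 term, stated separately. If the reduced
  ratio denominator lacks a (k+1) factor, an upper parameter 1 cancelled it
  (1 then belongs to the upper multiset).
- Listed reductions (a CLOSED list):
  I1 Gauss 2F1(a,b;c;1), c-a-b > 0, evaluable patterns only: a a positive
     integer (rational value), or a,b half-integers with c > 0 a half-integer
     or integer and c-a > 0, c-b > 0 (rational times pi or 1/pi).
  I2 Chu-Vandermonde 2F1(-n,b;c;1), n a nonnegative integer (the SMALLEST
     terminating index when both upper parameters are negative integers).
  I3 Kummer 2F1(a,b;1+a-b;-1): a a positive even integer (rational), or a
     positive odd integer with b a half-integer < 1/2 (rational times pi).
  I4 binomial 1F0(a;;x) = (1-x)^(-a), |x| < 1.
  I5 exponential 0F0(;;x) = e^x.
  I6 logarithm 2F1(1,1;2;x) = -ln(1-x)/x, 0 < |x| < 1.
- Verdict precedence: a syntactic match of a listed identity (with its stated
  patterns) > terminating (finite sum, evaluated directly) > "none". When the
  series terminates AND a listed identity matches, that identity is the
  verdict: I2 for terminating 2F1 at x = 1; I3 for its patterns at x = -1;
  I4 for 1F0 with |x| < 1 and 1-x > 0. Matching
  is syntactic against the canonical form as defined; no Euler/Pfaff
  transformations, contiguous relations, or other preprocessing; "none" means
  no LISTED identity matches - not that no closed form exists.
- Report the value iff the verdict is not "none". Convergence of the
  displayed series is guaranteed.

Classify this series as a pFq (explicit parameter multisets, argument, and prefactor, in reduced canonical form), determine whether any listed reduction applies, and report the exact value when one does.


x = 1 here; the reduced form reads 2F1, upper {-3, \frac{1}{7}}, lower {-\frac{8}{3}}, C = \frac{4}{5}. Verdict (x = 1): the Chu-Vandermonde identity I2 applies (terminating 2F1 at x = 1 with n = 3, b = 1/7, c = -\frac{8}{3}). Sum: \frac{19057}{17150}.

The tell: with t_0 = \frac{4}{5}, the product of the first k integers (prefactor 4/5) is k!.
Adjacent-term ratio: r(k) = 1 * (k-3) (k+\frac{1}{7}) / [(k-\frac{8}{3}) (k+1)] - rational in k, leading ratio 1; with t_0 = \frac{4}{5}, classification follows.


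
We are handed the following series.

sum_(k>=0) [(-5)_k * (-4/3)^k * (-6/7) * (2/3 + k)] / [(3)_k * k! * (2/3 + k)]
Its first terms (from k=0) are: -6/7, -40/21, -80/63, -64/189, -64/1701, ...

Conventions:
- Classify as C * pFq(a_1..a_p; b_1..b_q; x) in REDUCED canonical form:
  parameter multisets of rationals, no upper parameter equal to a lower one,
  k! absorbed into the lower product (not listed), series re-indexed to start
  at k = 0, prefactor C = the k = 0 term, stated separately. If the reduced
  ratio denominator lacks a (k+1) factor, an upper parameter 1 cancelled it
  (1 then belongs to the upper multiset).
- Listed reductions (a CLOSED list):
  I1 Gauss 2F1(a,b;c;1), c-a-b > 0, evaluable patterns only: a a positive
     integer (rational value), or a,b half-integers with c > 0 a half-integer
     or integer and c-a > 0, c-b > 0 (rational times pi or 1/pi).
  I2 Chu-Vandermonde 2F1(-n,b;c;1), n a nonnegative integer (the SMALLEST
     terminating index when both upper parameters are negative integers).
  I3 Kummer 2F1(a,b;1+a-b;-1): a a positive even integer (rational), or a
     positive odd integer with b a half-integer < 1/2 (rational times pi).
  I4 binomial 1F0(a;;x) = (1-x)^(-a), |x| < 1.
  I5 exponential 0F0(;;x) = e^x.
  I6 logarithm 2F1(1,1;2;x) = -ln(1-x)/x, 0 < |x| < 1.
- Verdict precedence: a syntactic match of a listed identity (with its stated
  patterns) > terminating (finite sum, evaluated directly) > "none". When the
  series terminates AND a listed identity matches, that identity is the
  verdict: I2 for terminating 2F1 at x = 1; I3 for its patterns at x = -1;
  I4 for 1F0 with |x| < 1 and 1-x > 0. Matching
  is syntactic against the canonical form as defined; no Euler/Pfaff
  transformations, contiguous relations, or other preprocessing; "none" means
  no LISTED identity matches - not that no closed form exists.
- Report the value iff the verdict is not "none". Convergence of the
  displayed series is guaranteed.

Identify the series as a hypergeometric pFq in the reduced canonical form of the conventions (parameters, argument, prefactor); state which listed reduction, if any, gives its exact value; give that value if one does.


Prefactor -6/7, argument -4/3: 1F1 with upper {-5} over lower {3}. Verdict: terminating - upper -5 stops the sum at k = 5; the 6 terms are added exactly. Exact value: -787546/178605.

First insight: x = (-4/3) and the factor k + 2/3 cancels (top and bottom), leaving prefactor -6/7.
Consecutive-term ratio: r(k) = (-4/3) * (k-5) / [(k+3) (k+1)] - rational in k, leading ratio (-4/3); with t_0 = -6/7, classification follows.


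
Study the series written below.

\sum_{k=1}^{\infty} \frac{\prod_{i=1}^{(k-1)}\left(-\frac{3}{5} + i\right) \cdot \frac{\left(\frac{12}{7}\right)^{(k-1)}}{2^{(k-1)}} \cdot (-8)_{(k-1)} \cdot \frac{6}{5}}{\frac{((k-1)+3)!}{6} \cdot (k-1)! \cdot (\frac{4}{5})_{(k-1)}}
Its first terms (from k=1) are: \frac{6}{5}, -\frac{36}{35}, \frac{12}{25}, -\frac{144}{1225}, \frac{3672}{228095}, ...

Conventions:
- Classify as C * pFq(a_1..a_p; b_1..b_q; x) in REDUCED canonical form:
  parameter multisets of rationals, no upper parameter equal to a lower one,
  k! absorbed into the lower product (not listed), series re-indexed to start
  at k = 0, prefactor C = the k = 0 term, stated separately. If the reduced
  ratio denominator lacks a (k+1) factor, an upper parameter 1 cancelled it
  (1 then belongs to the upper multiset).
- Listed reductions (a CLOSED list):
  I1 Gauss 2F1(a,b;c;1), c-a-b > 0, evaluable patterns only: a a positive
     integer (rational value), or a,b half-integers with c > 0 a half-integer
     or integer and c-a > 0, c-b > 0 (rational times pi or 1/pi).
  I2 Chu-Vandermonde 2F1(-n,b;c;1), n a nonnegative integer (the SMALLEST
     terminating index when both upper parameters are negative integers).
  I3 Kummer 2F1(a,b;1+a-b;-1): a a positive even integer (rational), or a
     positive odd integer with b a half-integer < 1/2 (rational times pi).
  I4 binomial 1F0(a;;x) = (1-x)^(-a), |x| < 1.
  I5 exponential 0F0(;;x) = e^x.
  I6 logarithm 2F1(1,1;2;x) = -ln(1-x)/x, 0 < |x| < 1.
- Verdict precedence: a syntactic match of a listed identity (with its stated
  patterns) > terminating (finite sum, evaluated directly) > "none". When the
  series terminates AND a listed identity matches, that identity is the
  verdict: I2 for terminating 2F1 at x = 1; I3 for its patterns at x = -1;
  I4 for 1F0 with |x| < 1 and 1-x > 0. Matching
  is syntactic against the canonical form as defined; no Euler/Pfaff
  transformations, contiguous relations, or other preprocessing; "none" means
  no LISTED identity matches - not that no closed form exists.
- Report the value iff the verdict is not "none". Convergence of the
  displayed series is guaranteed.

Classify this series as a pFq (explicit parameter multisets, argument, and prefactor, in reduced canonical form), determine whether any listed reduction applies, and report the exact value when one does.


Reduced: x = \frac{6}{7}, 2F2, upper = {-8, \frac{2}{5}}, lower = {\frac{4}{5}, 4}, C = \frac{6}{5}. Verdict: terminating - no listed pattern fits, but -8 in the upper list cuts the series at k = 8; direct evaluation. Hence: \frac{19827800221002}{36131610867625}.

Key step: t_0 = \frac{6}{5} here, and the two k-th powers (C = 6/5) combine into one argument.
Ratio: r(k) = \frac{6}{7} * (k-8) (k+\frac{2}{5}) / [(k+\frac{4}{5}) (k+4) (k+1)] - rational; roots negated = parameters, x = \frac{6}{7}, C = \frac{6}{5}.


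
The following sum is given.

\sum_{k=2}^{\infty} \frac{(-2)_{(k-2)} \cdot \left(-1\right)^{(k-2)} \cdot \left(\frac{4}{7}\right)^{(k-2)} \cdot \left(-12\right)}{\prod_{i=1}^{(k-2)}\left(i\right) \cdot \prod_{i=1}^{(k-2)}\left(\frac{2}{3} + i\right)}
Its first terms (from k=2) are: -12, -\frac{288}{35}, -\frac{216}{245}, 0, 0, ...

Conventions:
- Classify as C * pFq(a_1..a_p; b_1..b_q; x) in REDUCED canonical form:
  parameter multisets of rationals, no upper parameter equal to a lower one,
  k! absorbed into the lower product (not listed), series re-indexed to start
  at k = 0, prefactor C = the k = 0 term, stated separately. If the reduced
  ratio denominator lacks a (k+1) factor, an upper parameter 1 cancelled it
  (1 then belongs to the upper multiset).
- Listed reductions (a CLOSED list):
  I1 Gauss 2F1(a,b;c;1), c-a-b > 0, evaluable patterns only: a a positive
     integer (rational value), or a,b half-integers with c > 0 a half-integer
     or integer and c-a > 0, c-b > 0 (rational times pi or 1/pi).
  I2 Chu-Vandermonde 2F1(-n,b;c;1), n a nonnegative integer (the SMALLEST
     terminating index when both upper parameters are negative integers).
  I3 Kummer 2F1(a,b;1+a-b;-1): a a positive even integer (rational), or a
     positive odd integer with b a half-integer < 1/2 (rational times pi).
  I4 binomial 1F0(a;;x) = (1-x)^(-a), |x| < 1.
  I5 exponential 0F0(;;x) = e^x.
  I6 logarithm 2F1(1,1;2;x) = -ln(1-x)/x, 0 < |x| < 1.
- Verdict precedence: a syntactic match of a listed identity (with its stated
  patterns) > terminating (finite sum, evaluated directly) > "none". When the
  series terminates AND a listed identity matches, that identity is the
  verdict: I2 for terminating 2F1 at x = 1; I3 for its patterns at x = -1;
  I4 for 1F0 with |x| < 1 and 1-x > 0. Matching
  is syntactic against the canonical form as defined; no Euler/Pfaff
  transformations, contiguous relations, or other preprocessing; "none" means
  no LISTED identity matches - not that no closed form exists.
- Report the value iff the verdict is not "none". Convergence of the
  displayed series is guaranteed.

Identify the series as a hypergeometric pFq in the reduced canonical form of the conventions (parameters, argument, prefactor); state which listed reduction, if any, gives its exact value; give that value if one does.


x = -\frac{4}{7} here; the reduced form reads 1F1, upper {-2}, lower {\frac{5}{3}}, C = -12. Verdict: terminating - upper parameter -2 makes this a finite sum (last index 2), evaluated exactly. Value: -\frac{5172}{245}.

Structural cue: x = -\frac{4}{7} and the product of the first k integers (C = -12, x = -4/7) is k!.
Term ratio: r(k) = -\frac{4}{7} * (k-2) / [(k+\frac{5}{3}) (k+1)] - poly over poly, x = -\frac{4}{7} from leading terms; C = -12 at k = 0.


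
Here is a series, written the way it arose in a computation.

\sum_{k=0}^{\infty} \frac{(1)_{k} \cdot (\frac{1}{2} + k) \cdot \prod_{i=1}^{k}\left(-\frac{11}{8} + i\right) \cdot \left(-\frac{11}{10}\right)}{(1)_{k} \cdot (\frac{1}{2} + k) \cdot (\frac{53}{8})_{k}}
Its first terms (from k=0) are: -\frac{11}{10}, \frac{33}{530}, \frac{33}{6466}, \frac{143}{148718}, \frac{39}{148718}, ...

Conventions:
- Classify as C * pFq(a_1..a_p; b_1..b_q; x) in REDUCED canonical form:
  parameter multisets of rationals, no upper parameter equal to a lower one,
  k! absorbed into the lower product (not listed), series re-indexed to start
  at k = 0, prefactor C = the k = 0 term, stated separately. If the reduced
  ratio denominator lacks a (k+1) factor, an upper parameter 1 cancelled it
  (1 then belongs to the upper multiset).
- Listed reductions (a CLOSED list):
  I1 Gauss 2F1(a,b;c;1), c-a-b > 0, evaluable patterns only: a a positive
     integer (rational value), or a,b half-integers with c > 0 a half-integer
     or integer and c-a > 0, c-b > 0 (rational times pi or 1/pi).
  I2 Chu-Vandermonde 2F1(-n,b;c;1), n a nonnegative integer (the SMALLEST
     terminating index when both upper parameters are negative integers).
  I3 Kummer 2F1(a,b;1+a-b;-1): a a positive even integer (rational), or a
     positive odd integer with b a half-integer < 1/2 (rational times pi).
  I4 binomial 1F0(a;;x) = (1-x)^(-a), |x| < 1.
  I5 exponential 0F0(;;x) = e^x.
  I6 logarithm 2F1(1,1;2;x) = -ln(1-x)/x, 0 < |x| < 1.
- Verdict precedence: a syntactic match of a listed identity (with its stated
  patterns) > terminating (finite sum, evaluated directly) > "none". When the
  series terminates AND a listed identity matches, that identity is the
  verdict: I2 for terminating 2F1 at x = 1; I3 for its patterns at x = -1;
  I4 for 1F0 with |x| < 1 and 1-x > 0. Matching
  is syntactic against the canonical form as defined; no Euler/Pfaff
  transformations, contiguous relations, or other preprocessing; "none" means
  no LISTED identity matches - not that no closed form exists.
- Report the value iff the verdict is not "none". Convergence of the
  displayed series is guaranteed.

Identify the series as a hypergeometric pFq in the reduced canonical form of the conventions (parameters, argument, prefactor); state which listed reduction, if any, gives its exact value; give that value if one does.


This is -\frac{11}{10} * 2F1(-\frac{3}{8}, 1; \frac{53}{8}; 1) in reduced canonical form. Verdict (x = 1): Gauss (I1, integer-parameter pattern) applies (x = 1: the Gamma ratio telescopes since c-a-b = 6 > 0 and a = 1 in Z>0). Hence: -\frac{33}{32}.

Key step: with t_0 = -\frac{11}{10}, the running product (C = -11/10, x = 1) telescopes to a rising factorial.
Term ratio: r(k) = 1 * (k-\frac{3}{8}) (k+1) / [(k+\frac{53}{8}) (k+1)] - rational in k. x = 1; t_0 = -\frac{11}{10}; negate the roots.


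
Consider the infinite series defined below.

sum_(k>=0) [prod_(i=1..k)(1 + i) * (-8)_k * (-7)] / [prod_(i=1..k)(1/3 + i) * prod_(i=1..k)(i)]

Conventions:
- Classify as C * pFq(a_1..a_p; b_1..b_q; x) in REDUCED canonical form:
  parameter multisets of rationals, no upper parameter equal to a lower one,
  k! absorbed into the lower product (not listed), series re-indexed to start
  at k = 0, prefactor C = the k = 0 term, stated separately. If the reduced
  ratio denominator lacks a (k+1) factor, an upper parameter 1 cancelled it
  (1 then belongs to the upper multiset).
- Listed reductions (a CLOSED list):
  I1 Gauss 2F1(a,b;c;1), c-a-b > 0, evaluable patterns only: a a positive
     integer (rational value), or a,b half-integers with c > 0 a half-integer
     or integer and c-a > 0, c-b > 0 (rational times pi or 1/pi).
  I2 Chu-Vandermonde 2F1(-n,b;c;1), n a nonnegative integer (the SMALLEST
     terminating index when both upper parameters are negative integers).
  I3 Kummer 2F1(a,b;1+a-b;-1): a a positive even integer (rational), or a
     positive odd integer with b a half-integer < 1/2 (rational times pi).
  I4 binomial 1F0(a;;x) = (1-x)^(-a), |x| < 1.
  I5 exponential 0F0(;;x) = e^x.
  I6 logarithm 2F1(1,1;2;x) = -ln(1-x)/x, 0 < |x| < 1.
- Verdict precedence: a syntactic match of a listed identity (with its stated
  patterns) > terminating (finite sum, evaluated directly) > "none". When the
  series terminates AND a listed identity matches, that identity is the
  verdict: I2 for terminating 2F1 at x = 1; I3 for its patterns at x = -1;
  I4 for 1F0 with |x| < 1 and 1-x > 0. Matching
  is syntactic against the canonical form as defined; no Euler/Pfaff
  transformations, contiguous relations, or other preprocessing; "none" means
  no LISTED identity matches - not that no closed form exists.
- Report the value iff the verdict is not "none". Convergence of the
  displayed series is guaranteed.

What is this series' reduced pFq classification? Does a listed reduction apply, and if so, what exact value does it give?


Key observation: t_0 = -7 here, and the running product (C = -7) telescopes to a rising factorial.
Step ratio: r(k) = 1 * (k-8) (k+2) / [(k+4/3) (k+1)] - rational in k. x = 1; t_0 = -7; negate the roots.

With C = -7: the canonical form is 2F1(-8, 2; 4/3; 1). Verdict: this is the Chu-Vandermonde identity I2 (terminating 2F1 at x = 1 with n = 8, b = 2, c = 4/3). Its exact value is 7/275.


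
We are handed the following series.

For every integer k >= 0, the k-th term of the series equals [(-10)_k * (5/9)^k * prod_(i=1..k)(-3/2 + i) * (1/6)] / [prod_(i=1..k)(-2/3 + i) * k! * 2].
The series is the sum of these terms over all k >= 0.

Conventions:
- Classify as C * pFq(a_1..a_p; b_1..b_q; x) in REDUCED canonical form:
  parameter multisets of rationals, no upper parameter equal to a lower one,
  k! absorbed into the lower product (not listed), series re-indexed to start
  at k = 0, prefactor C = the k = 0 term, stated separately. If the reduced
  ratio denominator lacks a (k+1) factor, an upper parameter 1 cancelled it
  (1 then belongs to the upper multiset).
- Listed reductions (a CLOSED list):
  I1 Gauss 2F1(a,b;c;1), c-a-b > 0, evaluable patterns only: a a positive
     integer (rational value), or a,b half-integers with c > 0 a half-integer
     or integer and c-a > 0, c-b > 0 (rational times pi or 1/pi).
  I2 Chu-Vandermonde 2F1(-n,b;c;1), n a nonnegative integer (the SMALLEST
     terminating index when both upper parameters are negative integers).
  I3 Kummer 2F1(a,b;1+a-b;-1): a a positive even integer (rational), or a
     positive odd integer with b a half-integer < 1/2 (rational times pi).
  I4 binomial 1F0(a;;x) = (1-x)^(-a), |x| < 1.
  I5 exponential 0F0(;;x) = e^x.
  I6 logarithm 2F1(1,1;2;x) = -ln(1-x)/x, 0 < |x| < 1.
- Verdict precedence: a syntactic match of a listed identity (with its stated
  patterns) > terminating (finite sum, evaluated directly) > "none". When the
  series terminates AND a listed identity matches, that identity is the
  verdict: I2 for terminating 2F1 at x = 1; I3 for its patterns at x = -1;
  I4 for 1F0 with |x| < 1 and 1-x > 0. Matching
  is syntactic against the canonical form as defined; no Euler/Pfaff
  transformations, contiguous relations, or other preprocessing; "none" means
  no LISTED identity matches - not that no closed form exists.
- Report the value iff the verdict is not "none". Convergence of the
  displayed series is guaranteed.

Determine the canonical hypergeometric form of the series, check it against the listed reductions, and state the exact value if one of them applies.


Prefactor 1/12, argument 5/9: 2F1 with upper {-10, -1/2} over lower {1/3}. Verdict: terminating - the sum ends at index 10 because -10 is a negative integer; exact evaluation follows. Hence: 7373310426191/15860018184192.

First insight: from the first term 1/12: the running product (C = 1/12) telescopes to a rising factorial.
Adjacent-term ratio: r(k) = (5/9) * (k-10) (k-1/2) / [(k+1/3) (k+1)] ; factor over Q: parameters, x = (5/9), and C = 1/12.


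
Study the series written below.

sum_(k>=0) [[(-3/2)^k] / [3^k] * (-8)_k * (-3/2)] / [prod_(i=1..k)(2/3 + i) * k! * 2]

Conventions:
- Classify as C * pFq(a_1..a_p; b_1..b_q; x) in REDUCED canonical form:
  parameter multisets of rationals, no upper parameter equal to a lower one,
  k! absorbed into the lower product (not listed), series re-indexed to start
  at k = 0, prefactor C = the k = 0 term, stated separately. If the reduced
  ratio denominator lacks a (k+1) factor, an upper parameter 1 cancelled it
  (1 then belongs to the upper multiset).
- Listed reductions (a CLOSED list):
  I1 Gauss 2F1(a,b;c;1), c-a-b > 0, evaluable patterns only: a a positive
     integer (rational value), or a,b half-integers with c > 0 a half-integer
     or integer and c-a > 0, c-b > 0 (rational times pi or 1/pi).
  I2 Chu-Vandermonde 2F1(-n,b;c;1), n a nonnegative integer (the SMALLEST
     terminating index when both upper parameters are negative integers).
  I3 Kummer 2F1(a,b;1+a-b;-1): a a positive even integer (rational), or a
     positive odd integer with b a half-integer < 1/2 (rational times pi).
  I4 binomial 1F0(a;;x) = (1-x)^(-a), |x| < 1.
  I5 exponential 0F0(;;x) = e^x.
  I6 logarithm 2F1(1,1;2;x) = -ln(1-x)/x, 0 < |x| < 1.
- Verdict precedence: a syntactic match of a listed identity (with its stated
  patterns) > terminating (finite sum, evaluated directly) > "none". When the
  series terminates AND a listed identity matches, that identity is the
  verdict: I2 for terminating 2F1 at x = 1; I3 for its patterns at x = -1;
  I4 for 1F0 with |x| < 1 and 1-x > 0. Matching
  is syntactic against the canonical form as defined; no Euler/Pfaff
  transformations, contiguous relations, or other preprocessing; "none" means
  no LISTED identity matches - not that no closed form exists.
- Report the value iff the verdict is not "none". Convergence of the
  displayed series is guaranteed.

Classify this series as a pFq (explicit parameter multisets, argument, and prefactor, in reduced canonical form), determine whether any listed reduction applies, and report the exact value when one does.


Key step: from the first term -3/4: the constant factors (C = -3/4) combine into one prefactor.
Ratio: r(k) = (-1/2) * (k-8) / [(k+5/3) (k+1)] - rational in k. x = (-1/2); t_0 = -3/4; negate the roots.

At argument -1/2: a 1F1 with upper {-8}, lower {5/3}, scaled by C = -3/4. Verdict: terminating - upper -8 stops the sum at k = 8; the 9 terms are added exactly. Hence: -5257928647011/1282510028800.


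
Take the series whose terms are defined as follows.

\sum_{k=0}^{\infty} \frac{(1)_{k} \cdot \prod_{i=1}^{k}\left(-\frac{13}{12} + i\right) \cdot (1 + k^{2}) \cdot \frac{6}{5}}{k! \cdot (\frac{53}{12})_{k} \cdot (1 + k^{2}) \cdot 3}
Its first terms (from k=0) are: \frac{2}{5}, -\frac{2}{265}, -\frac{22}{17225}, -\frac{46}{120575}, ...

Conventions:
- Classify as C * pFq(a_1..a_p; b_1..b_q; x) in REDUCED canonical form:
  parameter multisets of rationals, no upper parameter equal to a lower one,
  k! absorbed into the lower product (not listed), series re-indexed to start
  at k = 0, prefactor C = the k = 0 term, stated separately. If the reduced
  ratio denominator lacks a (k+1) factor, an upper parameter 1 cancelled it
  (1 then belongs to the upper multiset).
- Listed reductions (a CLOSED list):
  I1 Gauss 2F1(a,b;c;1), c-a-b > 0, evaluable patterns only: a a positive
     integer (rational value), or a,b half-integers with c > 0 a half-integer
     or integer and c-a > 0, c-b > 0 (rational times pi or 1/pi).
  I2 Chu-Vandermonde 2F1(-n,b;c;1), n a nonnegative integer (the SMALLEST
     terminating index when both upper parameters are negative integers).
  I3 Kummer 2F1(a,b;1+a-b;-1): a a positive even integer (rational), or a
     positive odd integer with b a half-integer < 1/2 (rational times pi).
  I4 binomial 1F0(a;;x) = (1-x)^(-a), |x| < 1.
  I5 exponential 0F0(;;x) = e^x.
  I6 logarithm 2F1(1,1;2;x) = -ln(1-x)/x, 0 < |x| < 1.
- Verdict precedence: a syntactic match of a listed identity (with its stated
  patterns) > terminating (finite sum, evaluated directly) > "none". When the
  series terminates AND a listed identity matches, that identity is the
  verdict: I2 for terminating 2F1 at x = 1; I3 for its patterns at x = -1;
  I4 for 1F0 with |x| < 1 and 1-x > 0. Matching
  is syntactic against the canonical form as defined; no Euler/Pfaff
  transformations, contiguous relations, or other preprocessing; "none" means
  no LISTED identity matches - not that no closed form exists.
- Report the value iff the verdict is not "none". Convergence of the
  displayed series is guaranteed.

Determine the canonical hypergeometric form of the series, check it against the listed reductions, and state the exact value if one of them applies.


Classification (C = \frac{2}{5}): 2F1 with upper {-\frac{1}{12}, 1}, lower {\frac{53}{12}}, argument x = 1. Verdict: the Gauss summation I1 matches (x = 1: the Gamma ratio telescopes since c-a-b = 7/2 > 0 and a = 1 in Z>0). Its exact value is \frac{41}{105}.

Structural cue: t_0 being \frac{2}{5}, the constant factors (C = 2/5, x = 1) combine into one prefactor.
Adjacent-term ratio: r(k) = 1 * (k-\frac{1}{12}) (k+1) / [(k+\frac{53}{12}) (k+1)] ; factor over Q: parameters, x = 1, and C = \frac{2}{5}.


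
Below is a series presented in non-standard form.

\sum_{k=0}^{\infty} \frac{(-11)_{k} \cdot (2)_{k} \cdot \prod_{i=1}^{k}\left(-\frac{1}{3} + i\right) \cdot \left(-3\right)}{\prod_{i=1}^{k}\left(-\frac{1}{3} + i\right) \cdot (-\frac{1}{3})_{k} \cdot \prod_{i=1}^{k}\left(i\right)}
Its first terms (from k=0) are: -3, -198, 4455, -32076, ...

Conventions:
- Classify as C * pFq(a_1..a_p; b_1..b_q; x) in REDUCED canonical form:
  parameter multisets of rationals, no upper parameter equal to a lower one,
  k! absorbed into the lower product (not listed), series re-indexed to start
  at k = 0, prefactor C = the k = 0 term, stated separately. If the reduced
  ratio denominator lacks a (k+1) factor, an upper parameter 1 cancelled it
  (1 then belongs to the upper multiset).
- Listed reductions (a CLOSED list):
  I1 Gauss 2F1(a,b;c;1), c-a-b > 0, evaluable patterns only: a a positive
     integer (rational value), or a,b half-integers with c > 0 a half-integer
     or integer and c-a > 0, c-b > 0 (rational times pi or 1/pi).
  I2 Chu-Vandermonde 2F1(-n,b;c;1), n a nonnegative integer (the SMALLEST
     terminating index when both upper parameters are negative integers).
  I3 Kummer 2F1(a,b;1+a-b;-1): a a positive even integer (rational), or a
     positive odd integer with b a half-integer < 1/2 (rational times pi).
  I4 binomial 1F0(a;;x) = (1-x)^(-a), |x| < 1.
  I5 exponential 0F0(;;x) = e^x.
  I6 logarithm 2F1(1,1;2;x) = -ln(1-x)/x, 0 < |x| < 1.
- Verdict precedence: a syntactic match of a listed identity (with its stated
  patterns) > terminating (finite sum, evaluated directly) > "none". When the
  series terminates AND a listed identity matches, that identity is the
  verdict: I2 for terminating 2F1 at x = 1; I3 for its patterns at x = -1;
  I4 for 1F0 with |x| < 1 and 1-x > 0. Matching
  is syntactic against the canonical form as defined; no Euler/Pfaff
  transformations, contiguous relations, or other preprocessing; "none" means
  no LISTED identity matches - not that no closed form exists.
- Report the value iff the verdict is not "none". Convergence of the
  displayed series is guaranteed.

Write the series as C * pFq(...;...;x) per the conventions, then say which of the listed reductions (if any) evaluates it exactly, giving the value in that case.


Structural cue: with t_0 = -3, the parameter 2/3 appears in both the upper and lower lists and cancels.
Adjacent-term ratio: r(k) = 1 * (k-11) (k+2) / [(k-\frac{1}{3}) (k+1)] - rational in k. x = 1; t_0 = -3; negate the roots.

This is -3 * 2F1(-11, 2; -\frac{1}{3}; 1) in reduced canonical form. Verdict: Chu-Vandermonde (I2) applies (terminating 2F1 at x = 1 with n = 11, b = 2, c = -\frac{1}{3}). Sum: -\frac{42}{377}.


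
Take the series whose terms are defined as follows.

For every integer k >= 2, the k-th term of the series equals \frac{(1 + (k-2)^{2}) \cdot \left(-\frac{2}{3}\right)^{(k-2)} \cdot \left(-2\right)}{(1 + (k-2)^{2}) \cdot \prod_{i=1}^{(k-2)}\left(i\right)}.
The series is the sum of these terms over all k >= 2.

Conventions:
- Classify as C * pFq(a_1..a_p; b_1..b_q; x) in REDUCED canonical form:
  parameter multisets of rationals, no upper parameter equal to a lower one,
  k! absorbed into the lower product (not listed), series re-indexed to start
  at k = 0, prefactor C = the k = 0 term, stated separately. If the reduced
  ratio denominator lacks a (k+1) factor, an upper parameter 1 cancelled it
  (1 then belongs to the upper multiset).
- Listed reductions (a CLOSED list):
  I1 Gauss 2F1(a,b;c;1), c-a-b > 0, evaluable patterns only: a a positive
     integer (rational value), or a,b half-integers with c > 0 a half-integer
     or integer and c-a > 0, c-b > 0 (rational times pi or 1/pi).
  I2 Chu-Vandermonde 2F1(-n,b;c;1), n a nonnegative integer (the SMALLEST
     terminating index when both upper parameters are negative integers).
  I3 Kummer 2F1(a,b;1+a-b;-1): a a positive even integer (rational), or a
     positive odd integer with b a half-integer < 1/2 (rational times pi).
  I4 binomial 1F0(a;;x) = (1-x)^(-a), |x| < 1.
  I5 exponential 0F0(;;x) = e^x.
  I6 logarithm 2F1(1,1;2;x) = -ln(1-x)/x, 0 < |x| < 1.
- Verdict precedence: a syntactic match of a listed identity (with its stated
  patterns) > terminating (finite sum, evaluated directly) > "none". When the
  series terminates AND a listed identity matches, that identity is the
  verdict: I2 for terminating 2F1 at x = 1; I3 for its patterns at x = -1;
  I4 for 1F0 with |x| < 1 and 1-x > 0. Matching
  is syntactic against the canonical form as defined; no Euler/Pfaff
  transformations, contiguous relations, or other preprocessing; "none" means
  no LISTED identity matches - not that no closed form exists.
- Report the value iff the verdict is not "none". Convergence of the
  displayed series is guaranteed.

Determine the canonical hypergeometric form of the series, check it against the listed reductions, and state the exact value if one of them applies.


x = -\frac{2}{3} here; the reduced form reads 0F0, upper {-}, lower {-}, C = -2. Verdict: the exponential series (I5) matches (the 0F0 exponential series at x = -\frac{2}{3}). Its exact value is \left(-2\right) \cdot e^{-\frac{2}{3}}.

Structural cue: t_0 = -2 here, and k^2 + 1 divides numerator and denominator alike; C = -2 after cancelling.
Adjacent-term ratio: r(k) = -\frac{2}{3} * 1 / [(k+1)] ; factor over Q: parameters, x = -\frac{2}{3}, and C = -2.


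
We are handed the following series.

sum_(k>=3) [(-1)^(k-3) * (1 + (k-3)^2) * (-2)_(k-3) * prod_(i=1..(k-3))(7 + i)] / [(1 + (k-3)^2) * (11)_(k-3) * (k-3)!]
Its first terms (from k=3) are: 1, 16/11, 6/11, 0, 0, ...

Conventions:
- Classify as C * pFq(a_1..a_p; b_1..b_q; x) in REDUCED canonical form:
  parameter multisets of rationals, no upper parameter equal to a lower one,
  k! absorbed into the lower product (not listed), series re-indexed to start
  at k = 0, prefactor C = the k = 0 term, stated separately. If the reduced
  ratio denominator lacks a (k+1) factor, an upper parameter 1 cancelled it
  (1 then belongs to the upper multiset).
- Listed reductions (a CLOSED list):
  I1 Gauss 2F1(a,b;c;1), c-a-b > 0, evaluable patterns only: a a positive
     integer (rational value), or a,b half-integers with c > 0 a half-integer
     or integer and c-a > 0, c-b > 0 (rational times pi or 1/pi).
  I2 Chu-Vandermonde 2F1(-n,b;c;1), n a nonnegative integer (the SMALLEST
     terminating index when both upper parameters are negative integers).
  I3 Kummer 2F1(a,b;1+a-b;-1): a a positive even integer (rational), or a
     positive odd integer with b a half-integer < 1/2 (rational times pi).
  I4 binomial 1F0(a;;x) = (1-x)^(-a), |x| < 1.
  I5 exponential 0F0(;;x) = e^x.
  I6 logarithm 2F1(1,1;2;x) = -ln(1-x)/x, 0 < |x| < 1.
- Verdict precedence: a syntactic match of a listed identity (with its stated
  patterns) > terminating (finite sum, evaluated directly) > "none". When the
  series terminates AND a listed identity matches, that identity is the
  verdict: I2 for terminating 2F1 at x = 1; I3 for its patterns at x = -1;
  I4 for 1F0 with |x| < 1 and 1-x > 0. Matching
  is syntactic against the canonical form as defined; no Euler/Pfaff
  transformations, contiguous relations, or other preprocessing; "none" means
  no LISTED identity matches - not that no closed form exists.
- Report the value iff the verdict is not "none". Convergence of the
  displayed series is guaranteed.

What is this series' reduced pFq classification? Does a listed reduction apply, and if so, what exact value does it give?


Classification (C = 1): 2F1 with upper {-2, 8}, lower {11}, argument x = -1. Verdict: Kummer (I3) applies (x = -1; c = 11 equals 1+a-b for upper {-2, 8}: listed pattern). Hence: 3.

Key step: t_0 being 1, the running product (prefactor 1) telescopes to a rising factorial.
Step ratio: r(k) = (-1) * (k-2) (k+8) / [(k+11) (k+1)] - rational; roots negated = parameters, x = (-1), C = 1.
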